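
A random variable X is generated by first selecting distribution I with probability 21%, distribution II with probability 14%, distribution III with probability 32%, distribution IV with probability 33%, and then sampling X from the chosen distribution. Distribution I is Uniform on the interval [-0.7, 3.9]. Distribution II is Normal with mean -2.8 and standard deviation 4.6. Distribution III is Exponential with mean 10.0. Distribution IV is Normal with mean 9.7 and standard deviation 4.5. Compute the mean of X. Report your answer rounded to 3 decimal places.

6.345

Component means — I: 1.6; II: -2.8; III: 10; IV: 9.7.
E[X] = 0.21·1.6 + 0.14·-2.8 + 0.32·10 + 0.33·9.7 = 6.345.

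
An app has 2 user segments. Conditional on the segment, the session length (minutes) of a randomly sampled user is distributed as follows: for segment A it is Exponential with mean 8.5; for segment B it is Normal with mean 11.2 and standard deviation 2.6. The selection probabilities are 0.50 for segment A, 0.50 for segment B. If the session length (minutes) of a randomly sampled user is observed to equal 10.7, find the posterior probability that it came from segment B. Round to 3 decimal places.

0.818

Likelihoods f(10.7 | ·): A: 0.0334103; B: 0.150628.
Posterior ∝ prior × likelihood. Numerator for B: 0.5·0.150628 = 0.0753141.
Normalizing constant: 0.5·0.0334103 + 0.5·0.150628 = 0.0920192.
P(B | observation) = 0.0753141 / 0.0920192 = 0.81846.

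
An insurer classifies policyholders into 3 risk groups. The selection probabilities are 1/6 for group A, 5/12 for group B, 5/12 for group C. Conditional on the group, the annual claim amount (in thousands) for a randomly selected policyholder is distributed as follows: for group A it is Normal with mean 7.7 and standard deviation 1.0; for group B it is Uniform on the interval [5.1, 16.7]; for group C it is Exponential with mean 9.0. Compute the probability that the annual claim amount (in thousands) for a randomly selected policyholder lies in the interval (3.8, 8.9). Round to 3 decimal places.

0.402

Conditional on each group, P(3.8 < X < 8.9): A: 0.884882; B: 0.327586; C: 0.283599.
By total probability, P(3.8 < X < 8.9) = 0.166667·0.884882 + 0.416667·0.327586 + 0.416667·0.283599 = 0.402141.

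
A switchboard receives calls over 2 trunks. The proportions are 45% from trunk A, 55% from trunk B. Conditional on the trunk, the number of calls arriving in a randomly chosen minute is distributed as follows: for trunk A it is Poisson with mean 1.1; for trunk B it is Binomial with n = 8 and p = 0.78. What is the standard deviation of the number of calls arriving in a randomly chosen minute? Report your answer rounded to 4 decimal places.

Per component, A: μ=1.1, E[X²]=2.31; B: μ=6.24, E[X²]=40.3104.
E[X] = 0.45·1.1 + 0.55·6.24 = 3.927.
E[X²] = 0.45·2.31 + 0.55·40.3104 = 23.2102.
Var(X) = E[X²] − (E[X])² = 23.2102 − 15.4213 = 7.78889.
SD(X) = √7.78889 = 2.79086.

2.7909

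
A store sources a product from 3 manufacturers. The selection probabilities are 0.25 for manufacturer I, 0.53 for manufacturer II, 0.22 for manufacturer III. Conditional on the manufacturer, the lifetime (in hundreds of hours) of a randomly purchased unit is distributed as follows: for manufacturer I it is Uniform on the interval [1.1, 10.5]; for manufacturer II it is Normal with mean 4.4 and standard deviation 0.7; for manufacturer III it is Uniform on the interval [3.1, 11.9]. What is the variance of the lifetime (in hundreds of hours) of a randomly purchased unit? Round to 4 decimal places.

5.0594

Per component, I: μ=5.8, E[X²]=41.0033; II: μ=4.4, E[X²]=19.85; III: μ=7.5, E[X²]=62.7033.
E[X] = 0.25·5.8 + 0.53·4.4 + 0.22·7.5 = 5.432.
E[X²] = 0.25·41.0033 + 0.53·19.85 + 0.22·62.7033 = 34.5661.
Var(X) = E[X²] − (E[X])² = 34.5661 − 29.5066 = 5.05944.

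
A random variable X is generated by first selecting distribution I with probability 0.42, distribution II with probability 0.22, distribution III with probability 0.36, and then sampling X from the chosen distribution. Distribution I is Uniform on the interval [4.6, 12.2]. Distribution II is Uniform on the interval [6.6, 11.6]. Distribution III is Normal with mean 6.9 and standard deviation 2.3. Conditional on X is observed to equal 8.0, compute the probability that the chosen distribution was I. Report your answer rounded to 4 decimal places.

Likelihoods f(8.0 | ·): I: 0.131579; II: 0.2; III: 0.154708.
Posterior ∝ prior × likelihood. Numerator for I: 0.42·0.131579 = 0.0552632.
Normalizing constant: 0.42·0.131579 + 0.22·0.2 + 0.36·0.154708 = 0.154958.
P(I | observation) = 0.0552632 / 0.154958 = 0.356633.

0.3566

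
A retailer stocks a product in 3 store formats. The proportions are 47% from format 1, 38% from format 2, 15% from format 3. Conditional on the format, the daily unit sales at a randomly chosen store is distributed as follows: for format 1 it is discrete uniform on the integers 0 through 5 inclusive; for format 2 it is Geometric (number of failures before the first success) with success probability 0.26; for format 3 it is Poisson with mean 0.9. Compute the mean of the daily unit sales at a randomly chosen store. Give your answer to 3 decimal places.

2.392

Component means — 1: 2.5; 2: 2.84615; 3: 0.9.
E[X] = 0.47·2.5 + 0.38·2.84615 + 0.15·0.9 = 2.39154.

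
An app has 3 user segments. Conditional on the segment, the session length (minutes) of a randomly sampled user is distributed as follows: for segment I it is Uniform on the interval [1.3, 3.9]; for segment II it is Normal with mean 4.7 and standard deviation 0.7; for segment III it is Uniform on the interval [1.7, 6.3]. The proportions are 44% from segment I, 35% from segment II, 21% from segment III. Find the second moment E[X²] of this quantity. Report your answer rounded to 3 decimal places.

For each component E[X²] = Var + (mean)², giving I: 7.32333; II: 22.58; III: 17.7633.
Overall E[X²] = 0.44·7.32333 + 0.35·22.58 + 0.21·17.7633 = 14.8556.

14.856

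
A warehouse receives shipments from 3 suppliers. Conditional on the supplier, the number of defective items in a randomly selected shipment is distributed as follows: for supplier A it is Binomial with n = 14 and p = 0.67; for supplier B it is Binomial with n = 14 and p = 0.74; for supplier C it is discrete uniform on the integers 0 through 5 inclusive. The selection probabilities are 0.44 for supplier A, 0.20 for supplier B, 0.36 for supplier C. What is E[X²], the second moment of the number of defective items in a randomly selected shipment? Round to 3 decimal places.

For each component E[X²] = Var + (mean)², giving A: 91.0798; B: 110.023; C: 9.16667.
Overall E[X²] = 0.44·91.0798 + 0.2·110.023 + 0.36·9.16667 = 65.3798.

65.380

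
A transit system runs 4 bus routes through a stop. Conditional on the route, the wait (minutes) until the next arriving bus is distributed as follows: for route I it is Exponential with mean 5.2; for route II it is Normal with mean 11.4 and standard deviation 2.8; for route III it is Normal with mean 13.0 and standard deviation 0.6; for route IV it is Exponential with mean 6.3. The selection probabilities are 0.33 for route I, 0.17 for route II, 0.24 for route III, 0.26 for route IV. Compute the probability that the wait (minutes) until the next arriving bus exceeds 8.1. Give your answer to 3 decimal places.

Conditional on each route, P(X > 8.1): I: 0.210622; II: 0.880716; III: 1; IV: 0.276453.
By total probability, P(X > 8.1) = 0.33·0.210622 + 0.17·0.880716 + 0.24·1 + 0.26·0.276453 = 0.531105.

0.531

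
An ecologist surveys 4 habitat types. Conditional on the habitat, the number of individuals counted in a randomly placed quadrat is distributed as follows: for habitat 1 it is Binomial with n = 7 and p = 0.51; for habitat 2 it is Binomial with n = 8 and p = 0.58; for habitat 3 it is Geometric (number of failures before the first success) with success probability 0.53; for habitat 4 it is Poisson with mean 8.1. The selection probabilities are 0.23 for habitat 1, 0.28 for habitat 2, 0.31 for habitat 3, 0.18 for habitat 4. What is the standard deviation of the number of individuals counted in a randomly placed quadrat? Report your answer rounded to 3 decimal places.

3.015

Per component, 1: μ=3.57, E[X²]=14.4942; 2: μ=4.64, E[X²]=23.4784; 3: μ=0.886792, E[X²]=2.45959; 4: μ=8.1, E[X²]=73.71.
E[X] = 0.23·3.57 + 0.28·4.64 + 0.31·0.886792 + 0.18·8.1 = 3.85321.
E[X²] = 0.23·14.4942 + 0.28·23.4784 + 0.31·2.45959 + 0.18·73.71 = 23.9379.
Var(X) = E[X²] − (E[X])² = 23.9379 − 14.8472 = 9.0907.
SD(X) = √9.0907 = 3.01508.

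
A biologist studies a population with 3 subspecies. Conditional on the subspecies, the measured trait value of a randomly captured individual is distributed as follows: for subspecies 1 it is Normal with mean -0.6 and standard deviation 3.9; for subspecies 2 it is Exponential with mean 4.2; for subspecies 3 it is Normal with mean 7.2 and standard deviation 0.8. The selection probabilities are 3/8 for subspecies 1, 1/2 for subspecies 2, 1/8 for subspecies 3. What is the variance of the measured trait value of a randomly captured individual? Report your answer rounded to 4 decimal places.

Per component, 1: μ=-0.6, E[X²]=15.57; 2: μ=4.2, E[X²]=35.28; 3: μ=7.2, E[X²]=52.48.
E[X] = 0.375·-0.6 + 0.5·4.2 + 0.125·7.2 = 2.775.
E[X²] = 0.375·15.57 + 0.5·35.28 + 0.125·52.48 = 30.0388.
Var(X) = E[X²] − (E[X])² = 30.0388 − 7.70063 = 22.3381.

22.3381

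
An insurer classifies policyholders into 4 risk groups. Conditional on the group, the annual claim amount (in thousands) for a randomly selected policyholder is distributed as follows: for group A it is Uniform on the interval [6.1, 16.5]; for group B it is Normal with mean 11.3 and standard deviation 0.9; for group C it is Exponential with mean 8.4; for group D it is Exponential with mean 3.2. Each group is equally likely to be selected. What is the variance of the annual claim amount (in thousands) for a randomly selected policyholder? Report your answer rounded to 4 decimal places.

33.5983

Per component, A: μ=11.3, E[X²]=136.703; B: μ=11.3, E[X²]=128.5; C: μ=8.4, E[X²]=141.12; D: μ=3.2, E[X²]=20.48.
E[X] = 0.25·11.3 + 0.25·11.3 + 0.25·8.4 + 0.25·3.2 = 8.55.
E[X²] = 0.25·136.703 + 0.25·128.5 + 0.25·141.12 + 0.25·20.48 = 106.701.
Var(X) = E[X²] − (E[X])² = 106.701 − 73.1025 = 33.5983.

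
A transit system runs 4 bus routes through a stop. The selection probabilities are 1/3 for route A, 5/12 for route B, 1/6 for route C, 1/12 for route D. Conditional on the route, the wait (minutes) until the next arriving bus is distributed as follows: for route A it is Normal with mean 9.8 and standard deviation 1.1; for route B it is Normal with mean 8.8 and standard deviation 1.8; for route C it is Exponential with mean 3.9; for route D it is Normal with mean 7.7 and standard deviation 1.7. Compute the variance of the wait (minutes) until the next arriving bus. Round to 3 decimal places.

Per component, A: μ=9.8, E[X²]=97.25; B: μ=8.8, E[X²]=80.68; C: μ=3.9, E[X²]=30.42; D: μ=7.7, E[X²]=62.18.
E[X] = 0.333333·9.8 + 0.416667·8.8 + 0.166667·3.9 + 0.0833333·7.7 = 8.225.
E[X²] = 0.333333·97.25 + 0.416667·80.68 + 0.166667·30.42 + 0.0833333·62.18 = 76.285.
Var(X) = E[X²] − (E[X])² = 76.285 − 67.6506 = 8.63438.

8.634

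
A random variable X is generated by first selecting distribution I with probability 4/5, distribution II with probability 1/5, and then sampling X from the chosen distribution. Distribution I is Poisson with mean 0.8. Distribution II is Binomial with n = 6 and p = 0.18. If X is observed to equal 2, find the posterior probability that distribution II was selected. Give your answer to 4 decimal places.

Likelihoods P(X=2 | ·): I: 0.143785; II: 0.219731.
Posterior ∝ prior × likelihood. Numerator for II: 0.2·0.219731 = 0.0439462.
Normalizing constant: 0.8·0.143785 + 0.2·0.219731 = 0.158974.
P(II | observation) = 0.0439462 / 0.158974 = 0.276436.

0.2764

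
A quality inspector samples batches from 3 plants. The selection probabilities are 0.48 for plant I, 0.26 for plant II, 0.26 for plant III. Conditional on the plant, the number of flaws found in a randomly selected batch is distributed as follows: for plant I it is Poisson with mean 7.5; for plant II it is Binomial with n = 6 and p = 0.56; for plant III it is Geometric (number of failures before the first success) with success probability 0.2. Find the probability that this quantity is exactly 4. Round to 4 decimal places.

0.1306

Conditional on each plant, P(X = 4): I: 0.0729164; II: 0.285594; III: 0.08192.
By total probability, P(X = 4) = 0.48·0.0729164 + 0.26·0.285594 + 0.26·0.08192 = 0.130553.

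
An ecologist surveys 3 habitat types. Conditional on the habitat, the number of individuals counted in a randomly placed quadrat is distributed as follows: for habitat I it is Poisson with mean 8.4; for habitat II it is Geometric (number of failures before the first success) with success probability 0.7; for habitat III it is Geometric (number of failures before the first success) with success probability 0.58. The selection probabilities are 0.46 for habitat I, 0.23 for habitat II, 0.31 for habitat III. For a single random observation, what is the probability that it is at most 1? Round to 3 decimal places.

0.466

Conditional on each habitat, P(X ≤ 1): I: 0.00211375; II: 0.91; III: 0.8236.
By total probability, P(X ≤ 1) = 0.46·0.00211375 + 0.23·0.91 + 0.31·0.8236 = 0.465588.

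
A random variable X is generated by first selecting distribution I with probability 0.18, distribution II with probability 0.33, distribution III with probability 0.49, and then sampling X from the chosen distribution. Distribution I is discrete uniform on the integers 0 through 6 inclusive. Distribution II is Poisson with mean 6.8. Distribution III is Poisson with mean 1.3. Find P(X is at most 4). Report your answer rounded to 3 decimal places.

Conditional on each component, P(X ≤ 4): I: 0.714286; II: 0.192031; III: 0.989337.
By total probability, P(X ≤ 4) = 0.18·0.714286 + 0.33·0.192031 + 0.49·0.989337 = 0.676717.

0.677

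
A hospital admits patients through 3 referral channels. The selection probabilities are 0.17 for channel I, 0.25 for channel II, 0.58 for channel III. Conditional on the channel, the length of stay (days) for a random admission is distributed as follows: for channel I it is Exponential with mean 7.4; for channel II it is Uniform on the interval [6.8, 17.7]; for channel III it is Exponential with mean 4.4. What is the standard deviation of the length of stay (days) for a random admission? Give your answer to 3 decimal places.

5.817

Per component, I: μ=7.4, E[X²]=109.52; II: μ=12.25, E[X²]=159.963; III: μ=4.4, E[X²]=38.72.
E[X] = 0.17·7.4 + 0.25·12.25 + 0.58·4.4 = 6.8725.
E[X²] = 0.17·109.52 + 0.25·159.963 + 0.58·38.72 = 81.0668.
Var(X) = E[X²] − (E[X])² = 81.0668 − 47.2313 = 33.8356.
SD(X) = √33.8356 = 5.81684.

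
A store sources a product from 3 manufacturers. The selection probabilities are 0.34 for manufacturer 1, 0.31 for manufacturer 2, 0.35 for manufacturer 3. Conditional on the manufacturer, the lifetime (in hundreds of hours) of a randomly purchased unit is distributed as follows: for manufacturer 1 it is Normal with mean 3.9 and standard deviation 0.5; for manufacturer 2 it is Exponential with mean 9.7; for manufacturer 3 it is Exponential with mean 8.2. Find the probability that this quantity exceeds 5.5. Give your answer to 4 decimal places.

0.3550

Conditional on each manufacturer, P(X > 5.5): 1: 0.000687138; 2: 0.567219; 3: 0.511334.
By total probability, P(X > 5.5) = 0.34·0.000687138 + 0.31·0.567219 + 0.35·0.511334 = 0.355038.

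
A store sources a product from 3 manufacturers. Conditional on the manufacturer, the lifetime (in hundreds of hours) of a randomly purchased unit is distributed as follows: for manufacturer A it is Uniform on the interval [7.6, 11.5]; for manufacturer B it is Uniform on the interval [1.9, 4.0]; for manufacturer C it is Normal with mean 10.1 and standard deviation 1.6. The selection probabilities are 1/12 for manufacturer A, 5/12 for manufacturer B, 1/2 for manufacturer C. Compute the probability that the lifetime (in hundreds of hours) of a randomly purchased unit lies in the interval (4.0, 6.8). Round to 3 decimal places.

Conditional on each manufacturer, P(4.0 < X < 6.8): A: 0; B: 0; C: 0.0195113.
By total probability, P(4.0 < X < 6.8) = 0.0833333·0 + 0.416667·0 + 0.5·0.0195113 = 0.00975565.

0.010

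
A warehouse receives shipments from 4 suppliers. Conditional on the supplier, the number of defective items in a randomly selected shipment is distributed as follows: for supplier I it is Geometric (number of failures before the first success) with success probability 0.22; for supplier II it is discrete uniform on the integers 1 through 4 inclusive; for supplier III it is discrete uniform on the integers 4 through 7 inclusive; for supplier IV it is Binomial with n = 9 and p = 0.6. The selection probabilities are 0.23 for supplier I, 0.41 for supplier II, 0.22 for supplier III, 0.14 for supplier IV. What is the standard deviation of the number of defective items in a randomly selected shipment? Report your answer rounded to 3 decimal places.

Per component, I: μ=3.54545, E[X²]=28.686; II: μ=2.5, E[X²]=7.5; III: μ=5.5, E[X²]=31.5; IV: μ=5.4, E[X²]=31.32.
E[X] = 0.23·3.54545 + 0.41·2.5 + 0.22·5.5 + 0.14·5.4 = 3.80645.
E[X²] = 0.23·28.686 + 0.41·7.5 + 0.22·31.5 + 0.14·31.32 = 20.9876.
Var(X) = E[X²] − (E[X])² = 20.9876 − 14.4891 = 6.49847.
SD(X) = √6.49847 = 2.54921.

2.549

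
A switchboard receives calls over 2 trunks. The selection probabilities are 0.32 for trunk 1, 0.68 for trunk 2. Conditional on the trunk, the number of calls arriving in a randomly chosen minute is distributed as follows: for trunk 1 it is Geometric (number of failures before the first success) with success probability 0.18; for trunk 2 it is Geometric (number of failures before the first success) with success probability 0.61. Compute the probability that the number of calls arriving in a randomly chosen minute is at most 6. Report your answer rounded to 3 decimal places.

Conditional on each trunk, P(X ≤ 6): 1: 0.750715; 2: 0.998628.
By total probability, P(X ≤ 6) = 0.32·0.750715 + 0.68·0.998628 = 0.919295.

0.919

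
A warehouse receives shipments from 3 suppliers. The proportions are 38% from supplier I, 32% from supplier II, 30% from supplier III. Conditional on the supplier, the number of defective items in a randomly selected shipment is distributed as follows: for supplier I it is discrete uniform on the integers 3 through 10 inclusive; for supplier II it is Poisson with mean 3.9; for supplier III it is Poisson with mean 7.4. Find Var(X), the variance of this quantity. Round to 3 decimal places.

7.553

Per component, I: μ=6.5, E[X²]=47.5; II: μ=3.9, E[X²]=19.11; III: μ=7.4, E[X²]=62.16.
E[X] = 0.38·6.5 + 0.32·3.9 + 0.3·7.4 = 5.938.
E[X²] = 0.38·47.5 + 0.32·19.11 + 0.3·62.16 = 42.8132.
Var(X) = E[X²] − (E[X])² = 42.8132 − 35.2598 = 7.55336.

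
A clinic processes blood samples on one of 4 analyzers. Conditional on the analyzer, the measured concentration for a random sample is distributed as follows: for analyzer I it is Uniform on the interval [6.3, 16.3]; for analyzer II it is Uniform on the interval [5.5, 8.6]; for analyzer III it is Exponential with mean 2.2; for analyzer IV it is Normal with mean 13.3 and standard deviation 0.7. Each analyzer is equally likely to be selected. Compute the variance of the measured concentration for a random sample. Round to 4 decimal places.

Per component, I: μ=11.3, E[X²]=136.023; II: μ=7.05, E[X²]=50.5033; III: μ=2.2, E[X²]=9.68; IV: μ=13.3, E[X²]=177.38.
E[X] = 0.25·11.3 + 0.25·7.05 + 0.25·2.2 + 0.25·13.3 = 8.4625.
E[X²] = 0.25·136.023 + 0.25·50.5033 + 0.25·9.68 + 0.25·177.38 = 93.3967.
Var(X) = E[X²] − (E[X])² = 93.3967 − 71.6139 = 21.7828.

21.7828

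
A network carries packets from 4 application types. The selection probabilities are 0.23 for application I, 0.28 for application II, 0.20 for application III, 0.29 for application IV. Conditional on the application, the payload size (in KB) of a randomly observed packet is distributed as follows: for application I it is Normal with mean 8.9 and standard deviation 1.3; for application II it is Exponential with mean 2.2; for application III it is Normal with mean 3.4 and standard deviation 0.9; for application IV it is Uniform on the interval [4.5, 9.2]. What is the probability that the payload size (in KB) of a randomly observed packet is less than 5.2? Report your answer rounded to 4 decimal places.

Conditional on each application, P(X < 5.2): I: 0.00221254; II: 0.905922; III: 0.97725; IV: 0.148936.
By total probability, P(X < 5.2) = 0.23·0.00221254 + 0.28·0.905922 + 0.2·0.97725 + 0.29·0.148936 = 0.492809.

0.4928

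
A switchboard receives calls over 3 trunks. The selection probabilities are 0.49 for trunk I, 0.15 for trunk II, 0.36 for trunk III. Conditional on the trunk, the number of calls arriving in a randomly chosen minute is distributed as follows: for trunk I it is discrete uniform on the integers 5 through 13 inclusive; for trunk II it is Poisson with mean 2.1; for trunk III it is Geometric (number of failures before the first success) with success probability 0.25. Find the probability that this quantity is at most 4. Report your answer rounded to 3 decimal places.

Conditional on each trunk, P(X ≤ 4): I: 0; II: 0.937874; III: 0.762695.
By total probability, P(X ≤ 4) = 0.49·0 + 0.15·0.937874 + 0.36·0.762695 = 0.415251.

0.415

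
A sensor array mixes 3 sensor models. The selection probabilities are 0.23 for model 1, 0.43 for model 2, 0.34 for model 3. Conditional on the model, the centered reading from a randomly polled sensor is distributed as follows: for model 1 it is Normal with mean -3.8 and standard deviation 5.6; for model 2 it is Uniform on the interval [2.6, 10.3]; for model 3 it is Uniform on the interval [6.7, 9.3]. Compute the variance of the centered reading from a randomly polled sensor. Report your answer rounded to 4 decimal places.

Per component, 1: μ=-3.8, E[X²]=45.8; 2: μ=6.45, E[X²]=46.5433; 3: μ=8, E[X²]=64.5633.
E[X] = 0.23·-3.8 + 0.43·6.45 + 0.34·8 = 4.6195.
E[X²] = 0.23·45.8 + 0.43·46.5433 + 0.34·64.5633 = 52.4992.
Var(X) = E[X²] − (E[X])² = 52.4992 − 21.3398 = 31.1594.

31.1594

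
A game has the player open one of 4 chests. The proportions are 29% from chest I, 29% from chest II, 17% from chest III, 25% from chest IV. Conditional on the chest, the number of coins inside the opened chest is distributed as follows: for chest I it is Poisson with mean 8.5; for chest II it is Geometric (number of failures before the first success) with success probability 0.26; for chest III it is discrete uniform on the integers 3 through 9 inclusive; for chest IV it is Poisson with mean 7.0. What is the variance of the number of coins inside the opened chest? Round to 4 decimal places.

Per component, I: μ=8.5, E[X²]=80.75; II: μ=2.84615, E[X²]=19.0473; III: μ=6, E[X²]=40; IV: μ=7, E[X²]=56.
E[X] = 0.29·8.5 + 0.29·2.84615 + 0.17·6 + 0.25·7 = 6.06038.
E[X²] = 0.29·80.75 + 0.29·19.0473 + 0.17·40 + 0.25·56 = 49.7412.
Var(X) = E[X²] − (E[X])² = 49.7412 − 36.7283 = 13.013.

13.0130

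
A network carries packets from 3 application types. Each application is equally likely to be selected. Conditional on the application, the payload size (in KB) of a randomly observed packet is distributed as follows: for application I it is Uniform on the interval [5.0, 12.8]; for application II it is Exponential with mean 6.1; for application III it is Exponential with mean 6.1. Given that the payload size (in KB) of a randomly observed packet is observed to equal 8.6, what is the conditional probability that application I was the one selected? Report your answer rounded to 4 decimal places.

0.6156

Likelihoods f(8.6 | ·): I: 0.128205; II: 0.0400301; III: 0.0400301.
Posterior ∝ prior × likelihood. Numerator for I: 0.333333·0.128205 = 0.042735.
Normalizing constant: 0.333333·0.128205 + 0.333333·0.0400301 + 0.333333·0.0400301 = 0.0694217.
P(I | observation) = 0.042735 / 0.0694217 = 0.615586.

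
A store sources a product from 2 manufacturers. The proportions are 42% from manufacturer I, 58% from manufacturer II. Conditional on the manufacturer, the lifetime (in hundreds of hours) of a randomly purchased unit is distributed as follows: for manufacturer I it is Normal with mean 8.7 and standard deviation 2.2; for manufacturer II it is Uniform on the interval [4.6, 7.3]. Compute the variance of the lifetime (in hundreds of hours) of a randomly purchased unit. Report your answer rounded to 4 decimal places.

4.2274

Per component, I: μ=8.7, E[X²]=80.53; II: μ=5.95, E[X²]=36.01.
E[X] = 0.42·8.7 + 0.58·5.95 = 7.105.
E[X²] = 0.42·80.53 + 0.58·36.01 = 54.7084.
Var(X) = E[X²] − (E[X])² = 54.7084 − 50.481 = 4.22738.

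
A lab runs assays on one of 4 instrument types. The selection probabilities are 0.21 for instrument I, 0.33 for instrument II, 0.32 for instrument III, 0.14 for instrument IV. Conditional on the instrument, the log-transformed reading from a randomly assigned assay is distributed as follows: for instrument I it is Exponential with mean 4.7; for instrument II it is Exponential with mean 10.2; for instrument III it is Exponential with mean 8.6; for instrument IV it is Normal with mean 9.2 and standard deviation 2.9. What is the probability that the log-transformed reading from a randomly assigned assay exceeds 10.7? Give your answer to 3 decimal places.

Conditional on each instrument, P(X > 10.7): I: 0.102633; II: 0.350281; III: 0.288175; IV: 0.302494.
By total probability, P(X > 10.7) = 0.21·0.102633 + 0.33·0.350281 + 0.32·0.288175 + 0.14·0.302494 = 0.271711.

0.272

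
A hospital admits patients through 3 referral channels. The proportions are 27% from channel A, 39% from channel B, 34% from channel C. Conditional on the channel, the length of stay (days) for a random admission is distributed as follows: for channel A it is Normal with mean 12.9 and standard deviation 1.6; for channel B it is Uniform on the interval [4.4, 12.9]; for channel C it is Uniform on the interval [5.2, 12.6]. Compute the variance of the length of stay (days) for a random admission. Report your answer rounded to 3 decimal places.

Per component, A: μ=12.9, E[X²]=168.97; B: μ=8.65, E[X²]=80.8433; C: μ=8.9, E[X²]=83.7733.
E[X] = 0.27·12.9 + 0.39·8.65 + 0.34·8.9 = 9.8825.
E[X²] = 0.27·168.97 + 0.39·80.8433 + 0.34·83.7733 = 105.634.
Var(X) = E[X²] − (E[X])² = 105.634 − 97.6638 = 7.96993.

7.970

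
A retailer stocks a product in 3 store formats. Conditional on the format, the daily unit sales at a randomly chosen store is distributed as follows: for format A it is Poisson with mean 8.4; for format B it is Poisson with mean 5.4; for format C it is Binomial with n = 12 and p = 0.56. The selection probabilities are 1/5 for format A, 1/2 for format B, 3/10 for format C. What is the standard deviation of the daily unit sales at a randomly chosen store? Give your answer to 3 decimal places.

2.569

Per component, A: μ=8.4, E[X²]=78.96; B: μ=5.4, E[X²]=34.56; C: μ=6.72, E[X²]=48.1152.
E[X] = 0.2·8.4 + 0.5·5.4 + 0.3·6.72 = 6.396.
E[X²] = 0.2·78.96 + 0.5·34.56 + 0.3·48.1152 = 47.5066.
Var(X) = E[X²] − (E[X])² = 47.5066 − 40.9088 = 6.59774.
SD(X) = √6.59774 = 2.56861.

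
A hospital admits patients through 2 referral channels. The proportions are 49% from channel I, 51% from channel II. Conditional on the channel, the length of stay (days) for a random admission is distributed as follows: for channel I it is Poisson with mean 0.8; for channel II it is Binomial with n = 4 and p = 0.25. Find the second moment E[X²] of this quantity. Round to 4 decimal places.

For each component E[X²] = Var + (mean)², giving I: 1.44; II: 1.75.
Overall E[X²] = 0.49·1.44 + 0.51·1.75 = 1.5981.

1.5981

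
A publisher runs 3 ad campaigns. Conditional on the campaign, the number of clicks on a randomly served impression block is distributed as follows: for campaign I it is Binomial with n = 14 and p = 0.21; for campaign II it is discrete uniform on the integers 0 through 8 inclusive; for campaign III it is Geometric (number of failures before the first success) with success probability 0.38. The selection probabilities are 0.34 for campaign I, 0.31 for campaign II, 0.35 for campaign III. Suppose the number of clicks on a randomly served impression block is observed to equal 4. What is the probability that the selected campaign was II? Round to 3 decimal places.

0.295

Likelihoods P(X=4 | ·): I: 0.184324; II: 0.111111; III: 0.0561501.
Posterior ∝ prior × likelihood. Numerator for II: 0.31·0.111111 = 0.0344444.
Normalizing constant: 0.34·0.184324 + 0.31·0.111111 + 0.35·0.0561501 = 0.116767.
P(II | observation) = 0.0344444 / 0.116767 = 0.294984.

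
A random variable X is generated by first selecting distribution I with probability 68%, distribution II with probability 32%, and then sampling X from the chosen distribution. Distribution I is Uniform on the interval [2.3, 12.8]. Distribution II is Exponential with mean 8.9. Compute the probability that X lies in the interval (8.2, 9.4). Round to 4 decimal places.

0.0938

Conditional on each component, P(8.2 < X < 9.4): I: 0.114286; II: 0.0502002.
By total probability, P(8.2 < X < 9.4) = 0.68·0.114286 + 0.32·0.0502002 = 0.0937783.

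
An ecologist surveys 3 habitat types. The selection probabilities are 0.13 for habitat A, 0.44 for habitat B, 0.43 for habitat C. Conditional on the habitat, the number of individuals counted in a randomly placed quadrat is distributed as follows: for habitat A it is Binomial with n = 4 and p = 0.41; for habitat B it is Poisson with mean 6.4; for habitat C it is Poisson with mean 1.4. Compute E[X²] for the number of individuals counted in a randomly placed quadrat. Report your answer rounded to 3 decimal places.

22.759

For each component E[X²] = Var + (mean)², giving A: 3.6572; B: 47.36; C: 3.36.
Overall E[X²] = 0.13·3.6572 + 0.44·47.36 + 0.43·3.36 = 22.7586.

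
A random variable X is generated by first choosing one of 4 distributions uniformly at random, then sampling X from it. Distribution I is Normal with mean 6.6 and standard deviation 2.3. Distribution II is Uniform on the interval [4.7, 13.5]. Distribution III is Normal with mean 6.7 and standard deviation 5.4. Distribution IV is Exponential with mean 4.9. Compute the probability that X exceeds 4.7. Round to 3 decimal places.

0.706

Conditional on each component, P(X > 4.7): I: 0.795623; II: 1; III: 0.644447; IV: 0.383206.
By total probability, P(X > 4.7) = 0.25·0.795623 + 0.25·1 + 0.25·0.644447 + 0.25·0.383206 = 0.705819.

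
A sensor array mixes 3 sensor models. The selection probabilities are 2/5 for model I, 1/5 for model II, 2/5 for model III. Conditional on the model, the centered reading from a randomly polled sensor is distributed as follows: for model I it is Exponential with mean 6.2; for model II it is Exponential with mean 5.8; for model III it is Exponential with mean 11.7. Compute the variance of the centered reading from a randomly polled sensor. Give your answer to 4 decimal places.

Per component, I: μ=6.2, E[X²]=76.88; II: μ=5.8, E[X²]=67.28; III: μ=11.7, E[X²]=273.78.
E[X] = 0.4·6.2 + 0.2·5.8 + 0.4·11.7 = 8.32.
E[X²] = 0.4·76.88 + 0.2·67.28 + 0.4·273.78 = 153.72.
Var(X) = E[X²] − (E[X])² = 153.72 − 69.2224 = 84.4976.

84.4976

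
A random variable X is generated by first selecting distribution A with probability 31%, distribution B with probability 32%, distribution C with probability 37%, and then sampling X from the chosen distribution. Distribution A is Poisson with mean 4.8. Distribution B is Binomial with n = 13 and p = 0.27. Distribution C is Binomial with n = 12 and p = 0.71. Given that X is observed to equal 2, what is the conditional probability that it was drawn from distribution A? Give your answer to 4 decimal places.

Likelihoods P(X=2 | ·): A: 0.0948067; B: 0.178391; C: 0.000139972.
Posterior ∝ prior × likelihood. Numerator for A: 0.31·0.0948067 = 0.0293901.
Normalizing constant: 0.31·0.0948067 + 0.32·0.178391 + 0.37·0.000139972 = 0.0865271.
P(A | observation) = 0.0293901 / 0.0865271 = 0.339663.

0.3397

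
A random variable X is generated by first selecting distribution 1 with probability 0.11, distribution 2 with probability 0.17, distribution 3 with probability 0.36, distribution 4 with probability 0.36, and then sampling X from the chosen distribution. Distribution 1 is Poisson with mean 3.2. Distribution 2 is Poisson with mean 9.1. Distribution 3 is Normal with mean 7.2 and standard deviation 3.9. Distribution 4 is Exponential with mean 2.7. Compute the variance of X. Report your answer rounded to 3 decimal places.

Per component, 1: μ=3.2, E[X²]=13.44; 2: μ=9.1, E[X²]=91.91; 3: μ=7.2, E[X²]=67.05; 4: μ=2.7, E[X²]=14.58.
E[X] = 0.11·3.2 + 0.17·9.1 + 0.36·7.2 + 0.36·2.7 = 5.463.
E[X²] = 0.11·13.44 + 0.17·91.91 + 0.36·67.05 + 0.36·14.58 = 46.4899.
Var(X) = E[X²] − (E[X])² = 46.4899 − 29.8444 = 16.6455.

16.646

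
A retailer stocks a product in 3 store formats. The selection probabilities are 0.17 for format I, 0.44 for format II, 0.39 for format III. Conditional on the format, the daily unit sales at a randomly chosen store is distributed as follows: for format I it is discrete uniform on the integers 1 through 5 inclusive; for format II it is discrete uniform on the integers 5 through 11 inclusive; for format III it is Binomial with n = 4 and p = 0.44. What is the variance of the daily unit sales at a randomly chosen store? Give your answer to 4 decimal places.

11.1380

Per component, I: μ=3, E[X²]=11; II: μ=8, E[X²]=68; III: μ=1.76, E[X²]=4.0832.
E[X] = 0.17·3 + 0.44·8 + 0.39·1.76 = 4.7164.
E[X²] = 0.17·11 + 0.44·68 + 0.39·4.0832 = 33.3824.
Var(X) = E[X²] − (E[X])² = 33.3824 − 22.2444 = 11.138.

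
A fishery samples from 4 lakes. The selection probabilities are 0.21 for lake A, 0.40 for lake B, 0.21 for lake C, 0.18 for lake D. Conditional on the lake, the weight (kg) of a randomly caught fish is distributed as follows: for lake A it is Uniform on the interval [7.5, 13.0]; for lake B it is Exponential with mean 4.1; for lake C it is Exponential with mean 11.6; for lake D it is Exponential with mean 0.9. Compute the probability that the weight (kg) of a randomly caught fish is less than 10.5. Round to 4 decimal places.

Conditional on each lake, P(X < 10.5): A: 0.545455; B: 0.922771; C: 0.595528; D: 0.999991.
By total probability, P(X < 10.5) = 0.21·0.545455 + 0.4·0.922771 + 0.21·0.595528 + 0.18·0.999991 = 0.788713.

0.7887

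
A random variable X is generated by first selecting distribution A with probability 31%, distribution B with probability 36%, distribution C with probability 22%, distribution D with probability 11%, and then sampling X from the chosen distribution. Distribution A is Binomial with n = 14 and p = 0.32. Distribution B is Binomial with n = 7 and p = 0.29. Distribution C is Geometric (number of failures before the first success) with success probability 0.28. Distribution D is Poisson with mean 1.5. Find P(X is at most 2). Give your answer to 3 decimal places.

0.507

Conditional on each component, P(X ≤ 2): A: 0.125383; B: 0.66964; C: 0.626752; D: 0.808847.
By total probability, P(X ≤ 2) = 0.31·0.125383 + 0.36·0.66964 + 0.22·0.626752 + 0.11·0.808847 = 0.506798.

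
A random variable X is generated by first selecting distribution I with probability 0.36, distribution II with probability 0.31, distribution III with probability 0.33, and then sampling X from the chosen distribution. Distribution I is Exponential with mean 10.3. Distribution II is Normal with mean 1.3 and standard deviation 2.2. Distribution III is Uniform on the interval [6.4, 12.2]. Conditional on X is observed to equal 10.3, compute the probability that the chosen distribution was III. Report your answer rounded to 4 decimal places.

Likelihoods f(10.3 | ·): I: 0.0357165; II: 4.21126e-05; III: 0.172414.
Posterior ∝ prior × likelihood. Numerator for III: 0.33·0.172414 = 0.0568966.
Normalizing constant: 0.36·0.0357165 + 0.31·4.21126e-05 + 0.33·0.172414 = 0.0697675.
P(III | observation) = 0.0568966 / 0.0697675 = 0.815516.

0.8155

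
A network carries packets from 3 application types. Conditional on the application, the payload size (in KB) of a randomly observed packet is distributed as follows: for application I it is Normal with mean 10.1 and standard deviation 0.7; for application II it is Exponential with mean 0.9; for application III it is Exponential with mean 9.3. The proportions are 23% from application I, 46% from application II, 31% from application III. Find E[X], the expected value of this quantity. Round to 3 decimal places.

Component means — I: 10.1; II: 0.9; III: 9.3.
E[X] = 0.23·10.1 + 0.46·0.9 + 0.31·9.3 = 5.62.

5.620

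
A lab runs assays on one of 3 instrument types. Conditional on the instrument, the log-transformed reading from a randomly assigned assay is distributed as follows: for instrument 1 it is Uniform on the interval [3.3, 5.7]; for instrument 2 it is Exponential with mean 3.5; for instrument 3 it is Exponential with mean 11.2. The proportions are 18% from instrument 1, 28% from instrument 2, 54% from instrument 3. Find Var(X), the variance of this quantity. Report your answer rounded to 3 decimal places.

84.632

Per component, 1: μ=4.5, E[X²]=20.73; 2: μ=3.5, E[X²]=24.5; 3: μ=11.2, E[X²]=250.88.
E[X] = 0.18·4.5 + 0.28·3.5 + 0.54·11.2 = 7.838.
E[X²] = 0.18·20.73 + 0.28·24.5 + 0.54·250.88 = 146.067.
Var(X) = E[X²] − (E[X])² = 146.067 − 61.4342 = 84.6324.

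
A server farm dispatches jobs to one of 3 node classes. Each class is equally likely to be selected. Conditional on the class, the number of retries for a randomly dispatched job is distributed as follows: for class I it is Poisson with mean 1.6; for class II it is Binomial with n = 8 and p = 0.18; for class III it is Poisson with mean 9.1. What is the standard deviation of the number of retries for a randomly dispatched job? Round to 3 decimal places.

Per component, I: μ=1.6, E[X²]=4.16; II: μ=1.44, E[X²]=3.2544; III: μ=9.1, E[X²]=91.91.
E[X] = 0.333333·1.6 + 0.333333·1.44 + 0.333333·9.1 = 4.04667.
E[X²] = 0.333333·4.16 + 0.333333·3.2544 + 0.333333·91.91 = 33.1081.
Var(X) = E[X²] − (E[X])² = 33.1081 − 16.3755 = 16.7326.
SD(X) = √16.7326 = 4.09055.

4.091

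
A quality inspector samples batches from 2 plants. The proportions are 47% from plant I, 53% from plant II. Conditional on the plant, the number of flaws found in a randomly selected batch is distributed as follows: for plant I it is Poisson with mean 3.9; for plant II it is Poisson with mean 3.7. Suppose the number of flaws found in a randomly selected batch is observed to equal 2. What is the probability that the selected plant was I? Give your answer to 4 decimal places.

0.4465

Likelihoods P(X=2 | ·): I: 0.15394; II: 0.169233.
Posterior ∝ prior × likelihood. Numerator for I: 0.47·0.15394 = 0.0723517.
Normalizing constant: 0.47·0.15394 + 0.53·0.169233 = 0.162045.
P(I | observation) = 0.0723517 / 0.162045 = 0.446491.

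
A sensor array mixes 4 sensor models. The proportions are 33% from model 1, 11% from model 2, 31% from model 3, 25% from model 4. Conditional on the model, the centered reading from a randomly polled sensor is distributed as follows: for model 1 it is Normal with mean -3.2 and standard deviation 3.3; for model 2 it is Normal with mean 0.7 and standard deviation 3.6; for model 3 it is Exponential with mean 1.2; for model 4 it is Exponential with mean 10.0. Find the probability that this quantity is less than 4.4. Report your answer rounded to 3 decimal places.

0.811

Conditional on each model, P(X < 4.4): 1: 0.989361; 2: 0.847973; 3: 0.974438; 4: 0.355964.
By total probability, P(X < 4.4) = 0.33·0.989361 + 0.11·0.847973 + 0.31·0.974438 + 0.25·0.355964 = 0.810833.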